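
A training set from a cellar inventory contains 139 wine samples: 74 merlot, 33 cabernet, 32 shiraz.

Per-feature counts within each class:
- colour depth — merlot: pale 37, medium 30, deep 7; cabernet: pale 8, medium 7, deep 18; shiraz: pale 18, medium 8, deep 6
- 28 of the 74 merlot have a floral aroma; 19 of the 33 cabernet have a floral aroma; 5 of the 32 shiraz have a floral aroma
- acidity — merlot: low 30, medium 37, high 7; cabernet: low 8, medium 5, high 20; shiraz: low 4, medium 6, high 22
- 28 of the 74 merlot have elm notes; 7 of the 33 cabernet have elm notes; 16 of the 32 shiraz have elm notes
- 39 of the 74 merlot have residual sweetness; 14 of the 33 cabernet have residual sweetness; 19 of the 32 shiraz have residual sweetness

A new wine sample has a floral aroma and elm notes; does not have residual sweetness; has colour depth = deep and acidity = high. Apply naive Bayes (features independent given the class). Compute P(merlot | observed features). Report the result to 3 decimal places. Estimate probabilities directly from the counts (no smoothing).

merlot: (74/139) × (7/74) × (28/74) × (7/74) × (28/74) × (35/74) ≈ 0.000322581
cabernet: (33/139) × (18/33) × (19/33) × (20/33) × (7/33) × (19/33) ≈ 0.00551871
shiraz: (32/139) × (6/32) × (5/32) × (22/32) × (16/32) × (13/32) ≈ 0.000941873
P(merlot | x) = 0.000322581 / 0.006783164 ≈ 0.048

0.048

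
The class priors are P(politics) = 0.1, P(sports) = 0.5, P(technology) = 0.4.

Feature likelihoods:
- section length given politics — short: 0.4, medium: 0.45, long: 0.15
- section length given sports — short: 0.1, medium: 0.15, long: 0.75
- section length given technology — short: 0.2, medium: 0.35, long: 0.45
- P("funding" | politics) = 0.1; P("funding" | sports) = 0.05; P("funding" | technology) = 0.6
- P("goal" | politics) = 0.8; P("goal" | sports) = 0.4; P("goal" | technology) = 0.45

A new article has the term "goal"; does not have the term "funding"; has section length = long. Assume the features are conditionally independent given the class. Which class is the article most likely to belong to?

politics: 0.1 × 0.15 × (1−0.1) × 0.8 = 0.0108
sports: 0.5 × 0.75 × (1−0.05) × 0.4 = 0.1425
technology: 0.4 × 0.45 × (1−0.6) × 0.45 = 0.0324
Highest score → sports.

sports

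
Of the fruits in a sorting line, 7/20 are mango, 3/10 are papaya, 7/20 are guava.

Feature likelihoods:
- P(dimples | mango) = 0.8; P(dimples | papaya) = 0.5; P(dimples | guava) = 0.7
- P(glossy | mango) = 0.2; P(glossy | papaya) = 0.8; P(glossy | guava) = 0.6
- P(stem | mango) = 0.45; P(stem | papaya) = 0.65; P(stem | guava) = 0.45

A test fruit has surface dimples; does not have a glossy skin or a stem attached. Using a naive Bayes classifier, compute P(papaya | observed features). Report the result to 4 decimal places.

mango: 0.35 × 0.8 × (1−0.2) × (1−0.45) = 0.1232
papaya: 0.3 × 0.5 × (1−0.8) × (1−0.65) = 0.0105
guava: 0.35 × 0.7 × (1−0.6) × (1−0.45) = 0.0539
P(papaya | x) = 0.0105 / 0.1876 ≈ 0.0560

0.0560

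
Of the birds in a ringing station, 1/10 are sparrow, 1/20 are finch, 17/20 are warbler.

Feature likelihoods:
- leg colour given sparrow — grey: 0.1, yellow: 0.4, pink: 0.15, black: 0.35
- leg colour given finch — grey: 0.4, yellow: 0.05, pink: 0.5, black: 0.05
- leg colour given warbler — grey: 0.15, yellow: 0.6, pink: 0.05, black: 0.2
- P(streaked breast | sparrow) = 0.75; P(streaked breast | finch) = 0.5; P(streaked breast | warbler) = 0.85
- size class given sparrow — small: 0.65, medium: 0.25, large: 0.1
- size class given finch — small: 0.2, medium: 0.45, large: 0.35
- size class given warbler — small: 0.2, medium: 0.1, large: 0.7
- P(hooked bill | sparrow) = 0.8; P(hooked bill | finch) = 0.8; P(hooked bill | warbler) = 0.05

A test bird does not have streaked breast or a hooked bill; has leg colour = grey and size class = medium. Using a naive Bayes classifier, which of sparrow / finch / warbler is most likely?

sparrow: 0.1 × 0.1 × (1−0.75) × 0.25 × (1−0.8) = 0.000125
finch: 0.05 × 0.4 × (1−0.5) × 0.45 × (1−0.8) = 0.0009
warbler: 0.85 × 0.15 × (1−0.85) × 0.1 × (1−0.05) = 0.001816875
Highest score → warbler.

warbler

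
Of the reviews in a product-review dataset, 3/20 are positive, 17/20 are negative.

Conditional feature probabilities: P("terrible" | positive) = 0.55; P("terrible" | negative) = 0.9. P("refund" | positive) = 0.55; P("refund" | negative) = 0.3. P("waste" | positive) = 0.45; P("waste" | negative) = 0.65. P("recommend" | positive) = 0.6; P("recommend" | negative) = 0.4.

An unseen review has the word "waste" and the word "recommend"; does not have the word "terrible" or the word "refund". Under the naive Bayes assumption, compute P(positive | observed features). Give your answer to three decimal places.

0.346

positive: 0.15 × (1−0.55) × (1−0.55) × 0.45 × 0.6 = 0.00820125
negative: 0.85 × (1−0.9) × (1−0.3) × 0.65 × 0.4 = 0.01547
P(positive | x) = 0.00820125 / 0.02367125 ≈ 0.346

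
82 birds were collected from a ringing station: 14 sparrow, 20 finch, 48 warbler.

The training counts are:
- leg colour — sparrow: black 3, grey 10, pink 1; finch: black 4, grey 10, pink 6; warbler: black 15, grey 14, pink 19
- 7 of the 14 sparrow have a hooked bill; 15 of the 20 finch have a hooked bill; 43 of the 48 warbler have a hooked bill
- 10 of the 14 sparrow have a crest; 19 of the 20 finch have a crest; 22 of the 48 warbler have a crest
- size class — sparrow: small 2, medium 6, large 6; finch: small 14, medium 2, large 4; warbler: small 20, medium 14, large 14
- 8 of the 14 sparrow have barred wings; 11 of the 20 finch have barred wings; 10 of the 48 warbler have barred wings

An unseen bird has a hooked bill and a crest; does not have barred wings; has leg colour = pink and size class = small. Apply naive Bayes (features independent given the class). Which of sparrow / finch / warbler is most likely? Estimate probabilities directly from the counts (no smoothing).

sparrow: (14/82) × (1/14) × (7/14) × (10/14) × (2/14) × (6/14) ≈ 0.000266657
finch: (20/82) × (6/20) × (15/20) × (19/20) × (14/20) × (9/20) ≈ 0.0164223
warbler: (48/82) × (19/48) × (43/48) × (22/48) × (20/48) × (38/48) ≈ 0.0313819
Highest score → warbler.

warbler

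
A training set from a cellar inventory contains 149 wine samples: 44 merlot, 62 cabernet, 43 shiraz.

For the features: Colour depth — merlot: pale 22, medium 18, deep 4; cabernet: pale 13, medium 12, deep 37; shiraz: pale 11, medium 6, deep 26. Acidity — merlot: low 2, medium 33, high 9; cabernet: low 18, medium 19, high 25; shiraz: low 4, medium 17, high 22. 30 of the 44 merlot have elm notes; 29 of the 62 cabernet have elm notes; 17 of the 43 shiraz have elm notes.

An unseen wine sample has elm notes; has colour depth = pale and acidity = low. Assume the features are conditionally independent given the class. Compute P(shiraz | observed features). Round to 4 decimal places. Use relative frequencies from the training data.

merlot: (44/149) × (22/44) × (2/44) × (30/44) ≈ 0.00457596
cabernet: (62/149) × (13/62) × (18/62) × (29/62) ≈ 0.011848
shiraz: (43/149) × (11/43) × (4/43) × (17/43) ≈ 0.00271505
P(shiraz | x) = 0.00271505 / 0.01913901 ≈ 0.1419

0.1419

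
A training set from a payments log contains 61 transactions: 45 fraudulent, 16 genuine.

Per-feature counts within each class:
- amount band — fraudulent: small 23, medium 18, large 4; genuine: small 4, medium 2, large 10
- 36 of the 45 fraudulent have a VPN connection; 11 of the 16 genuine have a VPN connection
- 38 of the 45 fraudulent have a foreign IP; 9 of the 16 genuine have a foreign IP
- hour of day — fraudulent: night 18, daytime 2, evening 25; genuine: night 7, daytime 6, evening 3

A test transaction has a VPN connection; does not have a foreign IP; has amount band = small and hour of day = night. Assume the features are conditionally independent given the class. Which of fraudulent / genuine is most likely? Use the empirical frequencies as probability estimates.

fraudulent

fraudulent: (45/61) × (23/45) × (36/45) × (7/45) × (18/45) ≈ 0.0187687
genuine: (16/61) × (4/16) × (11/16) × (7/16) × (7/16) ≈ 0.00862897
Highest score → fraudulent.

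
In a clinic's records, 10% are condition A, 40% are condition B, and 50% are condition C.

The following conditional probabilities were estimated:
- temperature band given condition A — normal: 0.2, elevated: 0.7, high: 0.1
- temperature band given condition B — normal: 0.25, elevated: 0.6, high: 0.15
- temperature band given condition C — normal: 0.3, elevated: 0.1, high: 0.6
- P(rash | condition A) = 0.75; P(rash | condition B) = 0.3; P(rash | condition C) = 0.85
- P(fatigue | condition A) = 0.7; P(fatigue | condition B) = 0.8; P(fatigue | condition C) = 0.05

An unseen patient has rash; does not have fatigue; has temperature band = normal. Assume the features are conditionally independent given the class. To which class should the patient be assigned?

condition C

condition A: 0.1 × 0.2 × 0.75 × (1−0.7) = 0.0045
condition B: 0.4 × 0.25 × 0.3 × (1−0.8) = 0.006
condition C: 0.5 × 0.3 × 0.85 × (1−0.05) = 0.121125
Highest score → condition C.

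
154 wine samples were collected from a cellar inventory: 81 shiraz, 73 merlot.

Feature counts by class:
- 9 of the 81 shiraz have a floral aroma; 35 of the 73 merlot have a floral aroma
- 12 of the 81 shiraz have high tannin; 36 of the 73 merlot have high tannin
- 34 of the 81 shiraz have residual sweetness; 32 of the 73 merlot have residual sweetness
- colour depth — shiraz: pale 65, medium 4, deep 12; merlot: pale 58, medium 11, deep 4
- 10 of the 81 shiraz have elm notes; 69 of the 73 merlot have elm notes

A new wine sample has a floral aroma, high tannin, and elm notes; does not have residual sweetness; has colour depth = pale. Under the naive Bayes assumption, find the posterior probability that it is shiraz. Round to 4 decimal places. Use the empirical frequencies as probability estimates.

shiraz: (81/154) × (9/81) × (12/81) × (47/81) × (65/81) × (10/81) ≈ 0.000497707
merlot: (73/154) × (35/73) × (36/73) × (41/73) × (58/73) × (69/73) ≈ 0.0472737
P(shiraz | x) = 0.000497707 / 0.047771407 ≈ 0.0104

0.0104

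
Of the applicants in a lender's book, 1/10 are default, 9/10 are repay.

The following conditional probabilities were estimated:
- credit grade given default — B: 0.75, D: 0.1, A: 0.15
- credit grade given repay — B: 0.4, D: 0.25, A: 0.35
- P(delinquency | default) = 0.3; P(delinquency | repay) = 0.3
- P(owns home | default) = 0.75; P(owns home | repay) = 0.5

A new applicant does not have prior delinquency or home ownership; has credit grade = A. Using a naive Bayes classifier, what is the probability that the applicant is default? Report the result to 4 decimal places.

default: 0.1 × 0.15 × (1−0.3) × (1−0.75) = 0.002625
repay: 0.9 × 0.35 × (1−0.3) × (1−0.5) = 0.11025
P(default | x) = 0.002625 / 0.112875 ≈ 0.0233

0.0233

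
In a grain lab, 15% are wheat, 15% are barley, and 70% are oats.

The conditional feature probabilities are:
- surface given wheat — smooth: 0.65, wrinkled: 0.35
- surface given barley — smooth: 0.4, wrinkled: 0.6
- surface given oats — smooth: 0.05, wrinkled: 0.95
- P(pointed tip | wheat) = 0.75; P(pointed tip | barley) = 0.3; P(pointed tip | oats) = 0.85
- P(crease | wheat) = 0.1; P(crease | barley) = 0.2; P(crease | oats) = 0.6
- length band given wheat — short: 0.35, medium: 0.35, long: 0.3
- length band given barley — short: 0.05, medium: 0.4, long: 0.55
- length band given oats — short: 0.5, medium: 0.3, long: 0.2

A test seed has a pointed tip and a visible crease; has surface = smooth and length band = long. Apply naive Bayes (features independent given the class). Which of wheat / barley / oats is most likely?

oats

wheat: 0.15 × 0.65 × 0.75 × 0.1 × 0.3 = 0.00219375
barley: 0.15 × 0.4 × 0.3 × 0.2 × 0.55 = 0.00198
oats: 0.7 × 0.05 × 0.85 × 0.6 × 0.2 = 0.00357
Highest score → oats.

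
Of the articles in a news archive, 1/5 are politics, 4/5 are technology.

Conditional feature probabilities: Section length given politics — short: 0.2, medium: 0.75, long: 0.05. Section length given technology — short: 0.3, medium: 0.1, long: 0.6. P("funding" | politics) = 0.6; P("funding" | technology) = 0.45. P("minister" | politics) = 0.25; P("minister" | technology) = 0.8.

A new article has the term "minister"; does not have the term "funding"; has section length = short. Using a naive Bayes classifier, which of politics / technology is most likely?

technology

politics: 0.2 × 0.2 × (1−0.6) × 0.25 = 0.004
technology: 0.8 × 0.3 × (1−0.45) × 0.8 = 0.1056
Highest score → technology.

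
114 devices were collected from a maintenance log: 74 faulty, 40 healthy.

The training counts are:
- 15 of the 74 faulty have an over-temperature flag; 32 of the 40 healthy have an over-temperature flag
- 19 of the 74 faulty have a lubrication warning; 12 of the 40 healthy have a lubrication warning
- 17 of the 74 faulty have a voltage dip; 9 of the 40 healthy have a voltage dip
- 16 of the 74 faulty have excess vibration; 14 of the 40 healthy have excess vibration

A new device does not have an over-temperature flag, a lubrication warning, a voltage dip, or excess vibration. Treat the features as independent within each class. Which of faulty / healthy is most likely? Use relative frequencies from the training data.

faulty

faulty: (74/114) × (59/74) × (55/74) × (57/74) × (58/74) ≈ 0.23223
healthy: (40/114) × (8/40) × (28/40) × (31/40) × (26/40) ≈ 0.0247456
Highest score → faulty.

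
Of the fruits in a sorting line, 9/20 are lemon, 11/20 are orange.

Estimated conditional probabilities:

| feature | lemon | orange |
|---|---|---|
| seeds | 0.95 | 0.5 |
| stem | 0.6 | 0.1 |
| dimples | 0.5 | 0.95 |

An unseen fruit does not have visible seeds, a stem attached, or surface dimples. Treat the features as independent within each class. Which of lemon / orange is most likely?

lemon: 0.45 × (1−0.95) × (1−0.6) × (1−0.5) = 0.0045
orange: 0.55 × (1−0.5) × (1−0.1) × (1−0.95) = 0.012375
Highest score → orange.

orange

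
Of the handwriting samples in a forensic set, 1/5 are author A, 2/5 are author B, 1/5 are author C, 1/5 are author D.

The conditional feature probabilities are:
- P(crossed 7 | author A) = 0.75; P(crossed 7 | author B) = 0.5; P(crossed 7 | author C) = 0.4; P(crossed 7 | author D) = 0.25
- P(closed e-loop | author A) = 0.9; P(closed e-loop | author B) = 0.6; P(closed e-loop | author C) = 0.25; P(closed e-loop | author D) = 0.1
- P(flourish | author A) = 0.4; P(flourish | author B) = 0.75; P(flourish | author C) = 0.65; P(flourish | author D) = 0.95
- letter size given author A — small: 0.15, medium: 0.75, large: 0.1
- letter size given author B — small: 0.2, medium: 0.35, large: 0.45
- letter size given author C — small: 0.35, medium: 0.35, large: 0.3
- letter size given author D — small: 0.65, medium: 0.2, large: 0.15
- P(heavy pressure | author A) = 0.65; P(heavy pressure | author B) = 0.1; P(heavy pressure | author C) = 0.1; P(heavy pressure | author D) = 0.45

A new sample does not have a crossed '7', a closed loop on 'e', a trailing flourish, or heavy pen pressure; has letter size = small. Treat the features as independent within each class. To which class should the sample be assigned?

author C

author A: 0.2 × (1−0.75) × (1−0.9) × (1−0.4) × 0.15 × (1−0.65) = 0.0001575
author B: 0.4 × (1−0.5) × (1−0.6) × (1−0.75) × 0.2 × (1−0.1) = 0.0036
author C: 0.2 × (1−0.4) × (1−0.25) × (1−0.65) × 0.35 × (1−0.1) = 0.0099225
author D: 0.2 × (1−0.25) × (1−0.1) × (1−0.95) × 0.65 × (1−0.45) = 0.002413125
Highest score → author C.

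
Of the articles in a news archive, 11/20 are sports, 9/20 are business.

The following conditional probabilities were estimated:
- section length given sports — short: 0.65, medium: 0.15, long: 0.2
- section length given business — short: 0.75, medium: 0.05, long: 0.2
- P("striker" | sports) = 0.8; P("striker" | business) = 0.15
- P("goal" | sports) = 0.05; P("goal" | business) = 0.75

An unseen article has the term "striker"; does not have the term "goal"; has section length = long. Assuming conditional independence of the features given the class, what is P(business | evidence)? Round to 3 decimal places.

0.039

sports: 0.55 × 0.2 × 0.8 × (1−0.05) = 0.0836
business: 0.45 × 0.2 × 0.15 × (1−0.75) = 0.003375
P(business | x) = 0.003375 / 0.086975 ≈ 0.039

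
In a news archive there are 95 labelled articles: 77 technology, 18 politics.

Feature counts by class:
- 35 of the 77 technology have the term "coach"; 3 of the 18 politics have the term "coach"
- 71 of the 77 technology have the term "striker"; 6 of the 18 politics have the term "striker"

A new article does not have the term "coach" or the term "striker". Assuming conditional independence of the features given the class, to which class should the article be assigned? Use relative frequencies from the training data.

technology: (77/95) × (42/77) × (6/77) ≈ 0.0344498
politics: (18/95) × (15/18) × (12/18) ≈ 0.105263
Highest score → politics.

politics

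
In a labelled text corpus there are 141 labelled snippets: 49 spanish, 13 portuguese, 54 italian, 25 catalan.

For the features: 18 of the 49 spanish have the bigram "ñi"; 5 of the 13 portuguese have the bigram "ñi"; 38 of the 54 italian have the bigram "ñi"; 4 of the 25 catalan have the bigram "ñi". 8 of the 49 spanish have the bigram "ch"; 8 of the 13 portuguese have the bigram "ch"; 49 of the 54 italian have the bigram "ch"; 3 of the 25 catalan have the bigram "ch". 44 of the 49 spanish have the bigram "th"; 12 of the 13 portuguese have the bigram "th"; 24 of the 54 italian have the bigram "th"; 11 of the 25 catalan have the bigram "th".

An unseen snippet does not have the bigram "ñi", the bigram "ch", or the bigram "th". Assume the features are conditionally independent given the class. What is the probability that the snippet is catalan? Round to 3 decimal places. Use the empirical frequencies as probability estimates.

spanish: (49/141) × (31/49) × (41/49) × (5/49) ≈ 0.0187717
portuguese: (13/141) × (8/13) × (5/13) × (1/13) ≈ 0.00167863
italian: (54/141) × (16/54) × (5/54) × (30/54) ≈ 0.0058372
catalan: (25/141) × (21/25) × (22/25) × (14/25) ≈ 0.0733957
P(catalan | x) = 0.0733957 / 0.09968323 ≈ 0.736

0.736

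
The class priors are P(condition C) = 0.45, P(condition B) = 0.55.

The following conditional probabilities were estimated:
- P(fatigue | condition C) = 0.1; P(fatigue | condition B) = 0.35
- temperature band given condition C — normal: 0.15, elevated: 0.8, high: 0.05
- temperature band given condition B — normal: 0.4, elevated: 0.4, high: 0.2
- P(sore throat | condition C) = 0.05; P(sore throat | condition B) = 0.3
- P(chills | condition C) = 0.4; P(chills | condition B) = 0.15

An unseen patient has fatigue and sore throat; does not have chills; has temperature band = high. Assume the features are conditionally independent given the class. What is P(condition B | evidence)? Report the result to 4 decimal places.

condition C: 0.45 × 0.1 × 0.05 × 0.05 × (1−0.4) = 0.0000675
condition B: 0.55 × 0.35 × 0.2 × 0.3 × (1−0.15) = 0.0098175
P(condition B | x) = 0.0098175 / 0.009885 ≈ 0.9932

0.9932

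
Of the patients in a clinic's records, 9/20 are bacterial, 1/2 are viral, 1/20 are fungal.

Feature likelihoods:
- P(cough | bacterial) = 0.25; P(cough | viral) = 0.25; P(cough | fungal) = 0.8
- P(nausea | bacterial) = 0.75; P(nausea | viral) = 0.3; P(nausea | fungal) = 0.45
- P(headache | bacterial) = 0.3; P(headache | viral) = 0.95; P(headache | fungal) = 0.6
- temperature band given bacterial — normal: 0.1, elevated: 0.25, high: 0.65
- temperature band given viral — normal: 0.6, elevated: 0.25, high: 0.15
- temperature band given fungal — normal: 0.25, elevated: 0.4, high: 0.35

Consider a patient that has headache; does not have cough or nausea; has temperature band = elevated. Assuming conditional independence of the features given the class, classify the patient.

bacterial: 0.45 × (1−0.25) × (1−0.75) × 0.3 × 0.25 = 0.006328125
viral: 0.5 × (1−0.25) × (1−0.3) × 0.95 × 0.25 = 0.06234375
fungal: 0.05 × (1−0.8) × (1−0.45) × 0.6 × 0.4 = 0.00132
Highest score → viral.

viral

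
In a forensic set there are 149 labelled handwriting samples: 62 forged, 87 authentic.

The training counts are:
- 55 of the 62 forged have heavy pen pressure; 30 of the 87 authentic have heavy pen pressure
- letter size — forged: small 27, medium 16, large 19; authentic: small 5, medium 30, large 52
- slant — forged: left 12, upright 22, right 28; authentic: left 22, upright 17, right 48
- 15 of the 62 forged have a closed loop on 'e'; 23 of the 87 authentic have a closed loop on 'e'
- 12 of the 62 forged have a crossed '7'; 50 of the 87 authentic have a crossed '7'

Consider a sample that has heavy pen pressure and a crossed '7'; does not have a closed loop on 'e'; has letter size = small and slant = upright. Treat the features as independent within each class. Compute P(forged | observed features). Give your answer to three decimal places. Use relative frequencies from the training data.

0.897

forged: (62/149) × (55/62) × (27/62) × (22/62) × (47/62) × (12/62) ≈ 0.00836903
authentic: (87/149) × (30/87) × (5/87) × (17/87) × (64/87) × (50/87) ≈ 0.000955932
P(forged | x) = 0.00836903 / 0.009324962 ≈ 0.897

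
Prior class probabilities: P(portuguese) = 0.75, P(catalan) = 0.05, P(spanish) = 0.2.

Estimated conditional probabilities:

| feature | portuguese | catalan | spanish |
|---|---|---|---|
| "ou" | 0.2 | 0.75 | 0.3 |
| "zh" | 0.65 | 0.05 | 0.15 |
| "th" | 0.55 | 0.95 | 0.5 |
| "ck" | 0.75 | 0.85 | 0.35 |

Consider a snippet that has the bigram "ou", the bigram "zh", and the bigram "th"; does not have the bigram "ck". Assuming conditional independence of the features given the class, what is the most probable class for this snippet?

portuguese

portuguese: 0.75 × 0.2 × 0.65 × 0.55 × (1−0.75) = 0.01340625
catalan: 0.05 × 0.75 × 0.05 × 0.95 × (1−0.85) = 0.0002671875
spanish: 0.2 × 0.3 × 0.15 × 0.5 × (1−0.35) = 0.002925
Highest score → portuguese.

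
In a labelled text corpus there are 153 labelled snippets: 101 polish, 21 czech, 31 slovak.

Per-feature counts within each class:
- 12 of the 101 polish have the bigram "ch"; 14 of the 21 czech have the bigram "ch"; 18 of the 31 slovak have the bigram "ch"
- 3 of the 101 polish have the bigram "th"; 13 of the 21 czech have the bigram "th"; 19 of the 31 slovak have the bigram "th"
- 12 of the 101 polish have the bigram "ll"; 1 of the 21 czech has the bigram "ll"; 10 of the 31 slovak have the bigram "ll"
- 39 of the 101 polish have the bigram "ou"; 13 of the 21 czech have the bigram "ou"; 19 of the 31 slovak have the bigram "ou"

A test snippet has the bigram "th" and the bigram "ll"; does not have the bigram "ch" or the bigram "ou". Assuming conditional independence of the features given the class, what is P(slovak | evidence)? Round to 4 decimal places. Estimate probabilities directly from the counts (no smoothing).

0.7857

polish: (101/153) × (89/101) × (3/101) × (12/101) × (62/101) ≈ 0.00126017
czech: (21/153) × (7/21) × (13/21) × (1/21) × (8/21) ≈ 0.000513786
slovak: (31/153) × (13/31) × (19/31) × (10/31) × (12/31) ≈ 0.00650282
P(slovak | x) = 0.00650282 / 0.008276776 ≈ 0.7857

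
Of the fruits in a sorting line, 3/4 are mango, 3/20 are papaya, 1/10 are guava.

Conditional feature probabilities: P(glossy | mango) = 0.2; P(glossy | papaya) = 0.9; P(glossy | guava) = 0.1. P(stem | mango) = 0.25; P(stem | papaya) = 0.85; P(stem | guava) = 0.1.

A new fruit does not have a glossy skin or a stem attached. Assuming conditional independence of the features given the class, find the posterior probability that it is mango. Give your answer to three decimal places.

mango: 0.75 × (1−0.2) × (1−0.25) = 0.45
papaya: 0.15 × (1−0.9) × (1−0.85) = 0.00225
guava: 0.1 × (1−0.1) × (1−0.1) = 0.081
P(mango | x) = 0.45 / 0.53325 ≈ 0.844

0.844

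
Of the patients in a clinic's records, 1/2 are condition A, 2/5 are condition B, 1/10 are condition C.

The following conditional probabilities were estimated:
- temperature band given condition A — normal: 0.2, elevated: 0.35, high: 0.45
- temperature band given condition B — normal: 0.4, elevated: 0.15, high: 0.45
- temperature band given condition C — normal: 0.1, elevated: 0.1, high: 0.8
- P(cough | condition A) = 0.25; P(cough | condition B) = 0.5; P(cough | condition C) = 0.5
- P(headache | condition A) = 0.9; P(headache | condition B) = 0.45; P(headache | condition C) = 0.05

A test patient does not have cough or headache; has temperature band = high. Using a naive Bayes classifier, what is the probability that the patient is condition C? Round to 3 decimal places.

condition A: 0.5 × 0.45 × (1−0.25) × (1−0.9) = 0.016875
condition B: 0.4 × 0.45 × (1−0.5) × (1−0.45) = 0.0495
condition C: 0.1 × 0.8 × (1−0.5) × (1−0.05) = 0.038
P(condition C | x) = 0.038 / 0.104375 ≈ 0.364

0.364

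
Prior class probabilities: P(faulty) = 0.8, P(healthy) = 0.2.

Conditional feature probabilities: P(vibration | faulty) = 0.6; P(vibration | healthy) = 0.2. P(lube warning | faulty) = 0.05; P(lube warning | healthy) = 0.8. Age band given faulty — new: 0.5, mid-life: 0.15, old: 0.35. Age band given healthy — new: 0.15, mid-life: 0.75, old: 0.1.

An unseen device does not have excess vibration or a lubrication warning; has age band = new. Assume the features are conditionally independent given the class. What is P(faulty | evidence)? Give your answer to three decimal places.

faulty: 0.8 × (1−0.6) × (1−0.05) × 0.5 = 0.152
healthy: 0.2 × (1−0.2) × (1−0.8) × 0.15 = 0.0048
P(faulty | x) = 0.152 / 0.1568 ≈ 0.969

0.969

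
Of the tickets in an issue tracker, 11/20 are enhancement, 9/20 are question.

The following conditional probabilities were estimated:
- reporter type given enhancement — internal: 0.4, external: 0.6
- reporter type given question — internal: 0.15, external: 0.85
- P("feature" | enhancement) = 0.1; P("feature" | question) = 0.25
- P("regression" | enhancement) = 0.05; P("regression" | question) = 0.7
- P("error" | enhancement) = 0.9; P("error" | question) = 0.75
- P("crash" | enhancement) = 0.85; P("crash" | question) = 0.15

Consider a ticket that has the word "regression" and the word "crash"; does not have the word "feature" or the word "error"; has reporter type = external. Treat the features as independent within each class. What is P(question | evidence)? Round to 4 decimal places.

0.8564

enhancement: 0.55 × 0.6 × (1−0.1) × 0.05 × (1−0.9) × 0.85 = 0.00126225
question: 0.45 × 0.85 × (1−0.25) × 0.7 × (1−0.75) × 0.15 = 0.00753046875
P(question | x) = 0.00753046875 / 0.00879271875 ≈ 0.8564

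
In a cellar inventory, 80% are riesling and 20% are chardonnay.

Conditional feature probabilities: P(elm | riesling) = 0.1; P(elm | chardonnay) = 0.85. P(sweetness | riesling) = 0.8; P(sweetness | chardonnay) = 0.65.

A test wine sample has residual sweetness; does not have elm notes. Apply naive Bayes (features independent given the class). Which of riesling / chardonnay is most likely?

riesling

riesling: 0.8 × (1−0.1) × 0.8 = 0.576
chardonnay: 0.2 × (1−0.85) × 0.65 = 0.0195
Highest score → riesling.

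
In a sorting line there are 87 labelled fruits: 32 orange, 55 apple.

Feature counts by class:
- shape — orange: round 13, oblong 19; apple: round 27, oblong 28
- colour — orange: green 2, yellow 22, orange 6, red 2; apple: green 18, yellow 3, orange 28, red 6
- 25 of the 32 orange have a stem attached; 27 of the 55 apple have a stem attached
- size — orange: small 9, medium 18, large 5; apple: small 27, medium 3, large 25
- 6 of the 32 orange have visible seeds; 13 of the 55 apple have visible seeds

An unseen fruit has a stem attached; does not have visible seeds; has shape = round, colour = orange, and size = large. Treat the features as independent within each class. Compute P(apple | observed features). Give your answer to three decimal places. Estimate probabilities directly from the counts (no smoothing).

orange: (32/87) × (13/32) × (6/32) × (25/32) × (5/32) × (26/32) ≈ 0.00277881
apple: (55/87) × (27/55) × (28/55) × (27/55) × (25/55) × (42/55) ≈ 0.0269218
P(apple | x) = 0.0269218 / 0.02970061 ≈ 0.906

0.906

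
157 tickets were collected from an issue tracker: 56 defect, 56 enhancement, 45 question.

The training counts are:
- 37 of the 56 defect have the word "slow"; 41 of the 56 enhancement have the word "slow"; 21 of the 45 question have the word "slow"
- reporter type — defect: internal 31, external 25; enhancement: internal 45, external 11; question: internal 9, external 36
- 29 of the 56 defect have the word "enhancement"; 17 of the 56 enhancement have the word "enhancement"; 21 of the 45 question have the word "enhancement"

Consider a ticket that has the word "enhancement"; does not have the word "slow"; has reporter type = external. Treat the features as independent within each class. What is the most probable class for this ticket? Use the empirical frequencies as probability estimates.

defect: (56/157) × (19/56) × (25/56) × (29/56) ≈ 0.027978
enhancement: (56/157) × (15/56) × (11/56) × (17/56) ≈ 0.00569714
question: (45/157) × (24/45) × (36/45) × (21/45) ≈ 0.0570701
Highest score → question.

question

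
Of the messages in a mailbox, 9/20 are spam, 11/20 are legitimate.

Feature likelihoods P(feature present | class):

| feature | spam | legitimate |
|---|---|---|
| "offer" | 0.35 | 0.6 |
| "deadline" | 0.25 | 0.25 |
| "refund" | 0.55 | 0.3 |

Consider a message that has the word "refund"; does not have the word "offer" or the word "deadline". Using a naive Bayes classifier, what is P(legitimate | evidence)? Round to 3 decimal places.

0.291

spam: 0.45 × (1−0.35) × (1−0.25) × 0.55 = 0.12065625
legitimate: 0.55 × (1−0.6) × (1−0.25) × 0.3 = 0.0495
P(legitimate | x) = 0.0495 / 0.17015625 ≈ 0.291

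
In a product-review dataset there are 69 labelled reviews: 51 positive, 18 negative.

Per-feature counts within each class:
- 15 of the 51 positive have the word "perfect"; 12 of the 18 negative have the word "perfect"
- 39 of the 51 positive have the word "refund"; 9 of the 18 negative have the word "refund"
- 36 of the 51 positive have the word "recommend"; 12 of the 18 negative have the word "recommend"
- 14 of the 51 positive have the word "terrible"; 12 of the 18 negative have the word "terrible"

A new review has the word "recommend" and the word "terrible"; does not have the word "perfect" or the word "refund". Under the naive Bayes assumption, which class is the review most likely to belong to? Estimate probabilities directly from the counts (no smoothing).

positive

positive: (51/69) × (36/51) × (12/51) × (36/51) × (14/51) ≈ 0.0237878
negative: (18/69) × (6/18) × (9/18) × (12/18) × (12/18) ≈ 0.0193237
Highest score → positive.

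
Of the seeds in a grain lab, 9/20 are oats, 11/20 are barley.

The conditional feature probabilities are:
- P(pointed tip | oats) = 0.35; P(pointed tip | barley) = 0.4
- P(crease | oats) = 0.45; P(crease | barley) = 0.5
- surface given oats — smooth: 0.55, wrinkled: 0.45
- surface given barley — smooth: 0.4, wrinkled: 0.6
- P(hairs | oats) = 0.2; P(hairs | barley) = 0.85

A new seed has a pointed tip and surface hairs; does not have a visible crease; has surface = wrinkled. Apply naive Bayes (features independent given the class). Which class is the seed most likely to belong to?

barley

oats: 0.45 × 0.35 × (1−0.45) × 0.45 × 0.2 = 0.00779625
barley: 0.55 × 0.4 × (1−0.5) × 0.6 × 0.85 = 0.0561
Highest score → barley.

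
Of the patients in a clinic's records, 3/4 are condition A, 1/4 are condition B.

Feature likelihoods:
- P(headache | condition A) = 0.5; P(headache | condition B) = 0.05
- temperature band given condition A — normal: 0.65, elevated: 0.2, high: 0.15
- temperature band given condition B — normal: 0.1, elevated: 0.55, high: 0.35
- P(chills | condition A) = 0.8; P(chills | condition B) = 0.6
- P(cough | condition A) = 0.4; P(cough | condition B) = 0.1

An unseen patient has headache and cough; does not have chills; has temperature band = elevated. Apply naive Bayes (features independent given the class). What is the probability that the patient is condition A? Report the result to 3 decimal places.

0.956

condition A: 0.75 × 0.5 × 0.2 × (1−0.8) × 0.4 = 0.006
condition B: 0.25 × 0.05 × 0.55 × (1−0.6) × 0.1 = 0.000275
P(condition A | x) = 0.006 / 0.006275 ≈ 0.956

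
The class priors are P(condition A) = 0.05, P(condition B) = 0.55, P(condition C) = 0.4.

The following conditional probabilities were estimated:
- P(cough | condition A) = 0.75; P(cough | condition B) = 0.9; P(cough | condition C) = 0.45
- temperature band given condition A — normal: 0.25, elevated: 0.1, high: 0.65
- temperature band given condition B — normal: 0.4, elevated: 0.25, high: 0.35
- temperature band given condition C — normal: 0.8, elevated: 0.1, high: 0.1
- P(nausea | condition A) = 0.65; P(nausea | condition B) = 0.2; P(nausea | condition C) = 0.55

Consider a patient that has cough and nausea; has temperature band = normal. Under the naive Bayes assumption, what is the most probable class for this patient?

condition C

condition A: 0.05 × 0.75 × 0.25 × 0.65 = 0.00609375
condition B: 0.55 × 0.9 × 0.4 × 0.2 = 0.0396
condition C: 0.4 × 0.45 × 0.8 × 0.55 = 0.0792
Highest score → condition C.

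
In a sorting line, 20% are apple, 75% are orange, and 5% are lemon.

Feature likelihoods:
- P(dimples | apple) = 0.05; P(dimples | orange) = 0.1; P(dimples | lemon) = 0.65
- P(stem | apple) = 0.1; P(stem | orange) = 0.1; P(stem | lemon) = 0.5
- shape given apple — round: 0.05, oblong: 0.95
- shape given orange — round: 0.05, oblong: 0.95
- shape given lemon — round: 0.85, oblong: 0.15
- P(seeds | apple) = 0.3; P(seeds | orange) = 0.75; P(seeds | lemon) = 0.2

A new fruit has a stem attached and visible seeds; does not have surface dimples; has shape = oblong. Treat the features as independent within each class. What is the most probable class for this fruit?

apple: 0.2 × (1−0.05) × 0.1 × 0.95 × 0.3 = 0.005415
orange: 0.75 × (1−0.1) × 0.1 × 0.95 × 0.75 = 0.04809375
lemon: 0.05 × (1−0.65) × 0.5 × 0.15 × 0.2 = 0.0002625
Highest score → orange.

orange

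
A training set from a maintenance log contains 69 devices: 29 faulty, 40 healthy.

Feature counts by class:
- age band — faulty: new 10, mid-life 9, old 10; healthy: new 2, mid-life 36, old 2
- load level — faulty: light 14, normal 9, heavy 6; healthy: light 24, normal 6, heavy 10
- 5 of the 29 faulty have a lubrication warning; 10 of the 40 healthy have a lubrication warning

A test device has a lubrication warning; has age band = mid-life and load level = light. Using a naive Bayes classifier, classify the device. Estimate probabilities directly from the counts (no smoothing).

healthy

faulty: (29/69) × (9/29) × (14/29) × (5/29) ≈ 0.0108566
healthy: (40/69) × (36/40) × (24/40) × (10/40) ≈ 0.0782609
Highest score → healthy.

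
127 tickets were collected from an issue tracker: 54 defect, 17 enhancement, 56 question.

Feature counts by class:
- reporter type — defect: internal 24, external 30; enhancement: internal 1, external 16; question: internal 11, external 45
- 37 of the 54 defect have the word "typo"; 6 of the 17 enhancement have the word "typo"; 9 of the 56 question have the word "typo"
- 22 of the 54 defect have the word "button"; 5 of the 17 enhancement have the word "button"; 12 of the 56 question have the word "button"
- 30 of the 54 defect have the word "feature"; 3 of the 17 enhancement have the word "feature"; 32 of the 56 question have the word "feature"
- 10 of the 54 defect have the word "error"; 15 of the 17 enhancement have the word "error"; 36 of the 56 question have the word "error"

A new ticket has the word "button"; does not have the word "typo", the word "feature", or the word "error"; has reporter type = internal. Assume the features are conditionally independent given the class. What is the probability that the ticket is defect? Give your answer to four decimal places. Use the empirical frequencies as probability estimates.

0.7763

defect: (54/127) × (24/54) × (17/54) × (22/54) × (24/54) × (44/54) ≈ 0.00877744
enhancement: (17/127) × (1/17) × (11/17) × (5/17) × (14/17) × (2/17) ≈ 0.000145185
question: (56/127) × (11/56) × (47/56) × (12/56) × (24/56) × (20/56) ≈ 0.00238428
P(defect | x) = 0.00877744 / 0.011306905 ≈ 0.7763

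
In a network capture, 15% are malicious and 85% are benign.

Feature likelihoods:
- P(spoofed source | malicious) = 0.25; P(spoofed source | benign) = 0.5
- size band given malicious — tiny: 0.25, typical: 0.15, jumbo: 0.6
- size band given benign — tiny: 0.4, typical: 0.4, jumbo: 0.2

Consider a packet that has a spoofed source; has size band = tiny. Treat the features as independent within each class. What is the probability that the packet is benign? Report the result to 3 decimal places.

0.948

malicious: 0.15 × 0.25 × 0.25 = 0.009375
benign: 0.85 × 0.5 × 0.4 = 0.17
P(benign | x) = 0.17 / 0.179375 ≈ 0.948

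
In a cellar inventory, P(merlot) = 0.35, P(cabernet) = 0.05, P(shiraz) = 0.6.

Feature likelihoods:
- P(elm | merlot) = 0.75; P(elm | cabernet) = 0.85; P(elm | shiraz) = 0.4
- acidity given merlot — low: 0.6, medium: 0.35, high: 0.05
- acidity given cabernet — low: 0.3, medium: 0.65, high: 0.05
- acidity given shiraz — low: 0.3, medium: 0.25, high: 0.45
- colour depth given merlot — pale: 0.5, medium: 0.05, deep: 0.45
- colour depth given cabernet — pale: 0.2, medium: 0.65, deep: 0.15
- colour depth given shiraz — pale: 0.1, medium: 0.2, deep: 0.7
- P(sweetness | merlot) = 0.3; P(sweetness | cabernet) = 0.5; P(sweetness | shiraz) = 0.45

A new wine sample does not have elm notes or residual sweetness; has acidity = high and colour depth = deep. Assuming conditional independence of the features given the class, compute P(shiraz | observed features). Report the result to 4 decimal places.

merlot: 0.35 × (1−0.75) × 0.05 × 0.45 × (1−0.3) = 0.001378125
cabernet: 0.05 × (1−0.85) × 0.05 × 0.15 × (1−0.5) = 0.000028125
shiraz: 0.6 × (1−0.4) × 0.45 × 0.7 × (1−0.45) = 0.06237
P(shiraz | x) = 0.06237 / 0.06377625 ≈ 0.9780

0.9780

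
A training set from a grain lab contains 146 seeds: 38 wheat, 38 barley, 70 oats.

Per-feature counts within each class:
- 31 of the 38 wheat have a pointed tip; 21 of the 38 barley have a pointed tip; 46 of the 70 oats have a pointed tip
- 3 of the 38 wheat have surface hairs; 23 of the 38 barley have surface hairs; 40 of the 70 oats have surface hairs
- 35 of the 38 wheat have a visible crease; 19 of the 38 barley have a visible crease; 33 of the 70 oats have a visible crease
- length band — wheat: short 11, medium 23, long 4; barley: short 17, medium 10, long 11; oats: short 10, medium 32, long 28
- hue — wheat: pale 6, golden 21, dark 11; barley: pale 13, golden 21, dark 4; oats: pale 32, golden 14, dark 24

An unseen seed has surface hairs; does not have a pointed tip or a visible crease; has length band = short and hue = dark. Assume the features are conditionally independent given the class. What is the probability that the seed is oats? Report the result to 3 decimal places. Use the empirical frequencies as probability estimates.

wheat: (38/146) × (7/38) × (3/38) × (3/38) × (11/38) × (11/38) ≈ 0.0000250403
barley: (38/146) × (17/38) × (23/38) × (19/38) × (17/38) × (4/38) ≈ 0.0016594
oats: (70/146) × (24/70) × (40/70) × (37/70) × (10/70) × (24/70) ≈ 0.00243186
P(oats | x) = 0.00243186 / 0.0041163003 ≈ 0.591

0.591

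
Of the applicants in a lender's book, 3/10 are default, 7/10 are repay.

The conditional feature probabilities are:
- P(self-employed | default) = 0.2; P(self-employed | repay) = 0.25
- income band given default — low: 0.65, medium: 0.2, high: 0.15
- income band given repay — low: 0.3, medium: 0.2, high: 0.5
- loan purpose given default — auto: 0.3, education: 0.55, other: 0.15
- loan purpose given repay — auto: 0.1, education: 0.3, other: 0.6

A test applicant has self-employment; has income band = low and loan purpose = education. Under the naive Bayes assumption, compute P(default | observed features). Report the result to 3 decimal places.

default: 0.3 × 0.2 × 0.65 × 0.55 = 0.02145
repay: 0.7 × 0.25 × 0.3 × 0.3 = 0.01575
P(default | x) = 0.02145 / 0.0372 ≈ 0.577

0.577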